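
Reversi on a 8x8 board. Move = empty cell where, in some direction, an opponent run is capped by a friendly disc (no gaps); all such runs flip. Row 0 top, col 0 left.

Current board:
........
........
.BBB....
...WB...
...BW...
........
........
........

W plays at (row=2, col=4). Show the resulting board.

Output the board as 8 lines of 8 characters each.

Place W at (2,4); scan 8 dirs for brackets.
Dir NW: first cell '.' (not opp) -> no flip
Dir N: first cell '.' (not opp) -> no flip
Dir NE: first cell '.' (not opp) -> no flip
Dir W: opp run (2,3) (2,2) (2,1), next='.' -> no flip
Dir E: first cell '.' (not opp) -> no flip
Dir SW: first cell 'W' (not opp) -> no flip
Dir S: opp run (3,4) capped by W -> flip
Dir SE: first cell '.' (not opp) -> no flip
All flips: (3,4)

Answer: ........
........
.BBBW...
...WW...
...BW...
........
........
........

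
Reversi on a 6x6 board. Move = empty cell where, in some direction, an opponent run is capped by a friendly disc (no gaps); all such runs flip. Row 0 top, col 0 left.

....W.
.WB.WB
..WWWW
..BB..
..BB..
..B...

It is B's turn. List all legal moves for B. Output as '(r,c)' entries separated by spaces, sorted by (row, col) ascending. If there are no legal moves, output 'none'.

(0,0): flips 2 -> legal
(0,1): no bracket -> illegal
(0,2): no bracket -> illegal
(0,3): no bracket -> illegal
(0,5): flips 2 -> legal
(1,0): flips 1 -> legal
(1,3): flips 2 -> legal
(2,0): no bracket -> illegal
(2,1): no bracket -> illegal
(3,1): no bracket -> illegal
(3,4): flips 1 -> legal
(3,5): flips 1 -> legal

Answer: (0,0) (0,5) (1,0) (1,3) (3,4) (3,5)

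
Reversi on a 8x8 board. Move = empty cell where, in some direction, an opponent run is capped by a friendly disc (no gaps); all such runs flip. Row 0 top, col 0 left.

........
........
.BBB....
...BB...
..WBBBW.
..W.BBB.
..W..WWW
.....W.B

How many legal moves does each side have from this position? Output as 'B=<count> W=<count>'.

-- B to move --
(3,1): no bracket -> illegal
(3,2): no bracket -> illegal
(3,5): no bracket -> illegal
(3,6): flips 1 -> legal
(3,7): flips 1 -> legal
(4,1): flips 1 -> legal
(4,7): flips 1 -> legal
(5,1): flips 1 -> legal
(5,3): no bracket -> illegal
(5,7): flips 1 -> legal
(6,1): flips 1 -> legal
(6,3): no bracket -> illegal
(6,4): no bracket -> illegal
(7,1): no bracket -> illegal
(7,2): no bracket -> illegal
(7,3): no bracket -> illegal
(7,4): flips 1 -> legal
(7,6): flips 2 -> legal
B mobility = 9
-- W to move --
(1,0): no bracket -> illegal
(1,1): flips 4 -> legal
(1,2): flips 4 -> legal
(1,3): no bracket -> illegal
(1,4): no bracket -> illegal
(2,0): no bracket -> illegal
(2,4): flips 1 -> legal
(2,5): flips 2 -> legal
(3,0): no bracket -> illegal
(3,1): no bracket -> illegal
(3,2): flips 2 -> legal
(3,5): flips 2 -> legal
(3,6): no bracket -> illegal
(4,7): flips 1 -> legal
(5,3): no bracket -> illegal
(5,7): no bracket -> illegal
(6,3): no bracket -> illegal
(6,4): flips 1 -> legal
(7,6): no bracket -> illegal
W mobility = 8

Answer: B=9 W=8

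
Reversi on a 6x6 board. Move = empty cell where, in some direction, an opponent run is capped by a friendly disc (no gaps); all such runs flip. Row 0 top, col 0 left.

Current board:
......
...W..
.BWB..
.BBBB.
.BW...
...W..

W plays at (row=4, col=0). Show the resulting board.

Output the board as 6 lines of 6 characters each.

Place W at (4,0); scan 8 dirs for brackets.
Dir NW: edge -> no flip
Dir N: first cell '.' (not opp) -> no flip
Dir NE: opp run (3,1) capped by W -> flip
Dir W: edge -> no flip
Dir E: opp run (4,1) capped by W -> flip
Dir SW: edge -> no flip
Dir S: first cell '.' (not opp) -> no flip
Dir SE: first cell '.' (not opp) -> no flip
All flips: (3,1) (4,1)

Answer: ......
...W..
.BWB..
.WBBB.
WWW...
...W..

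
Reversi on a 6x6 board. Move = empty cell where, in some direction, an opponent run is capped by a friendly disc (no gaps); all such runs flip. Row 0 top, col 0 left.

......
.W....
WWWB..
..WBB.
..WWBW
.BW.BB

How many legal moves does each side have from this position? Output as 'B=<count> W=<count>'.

Answer: B=6 W=7

Derivation:
-- B to move --
(0,0): flips 2 -> legal
(0,1): no bracket -> illegal
(0,2): no bracket -> illegal
(1,0): flips 3 -> legal
(1,2): no bracket -> illegal
(1,3): no bracket -> illegal
(3,0): no bracket -> illegal
(3,1): flips 1 -> legal
(3,5): flips 1 -> legal
(4,1): flips 3 -> legal
(5,3): flips 2 -> legal
B mobility = 6
-- W to move --
(1,2): flips 2 -> legal
(1,3): flips 2 -> legal
(1,4): flips 1 -> legal
(2,4): flips 2 -> legal
(2,5): flips 1 -> legal
(3,5): flips 2 -> legal
(4,0): no bracket -> illegal
(4,1): no bracket -> illegal
(5,0): flips 1 -> legal
(5,3): no bracket -> illegal
W mobility = 7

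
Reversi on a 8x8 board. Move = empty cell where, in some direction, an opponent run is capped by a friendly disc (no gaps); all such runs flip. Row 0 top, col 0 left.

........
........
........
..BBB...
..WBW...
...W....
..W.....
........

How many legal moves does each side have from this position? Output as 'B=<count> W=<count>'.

Answer: B=7 W=3

Derivation:
-- B to move --
(3,1): no bracket -> illegal
(3,5): no bracket -> illegal
(4,1): flips 1 -> legal
(4,5): flips 1 -> legal
(5,1): flips 1 -> legal
(5,2): flips 1 -> legal
(5,4): flips 1 -> legal
(5,5): flips 1 -> legal
(6,1): no bracket -> illegal
(6,3): flips 1 -> legal
(6,4): no bracket -> illegal
(7,1): no bracket -> illegal
(7,2): no bracket -> illegal
(7,3): no bracket -> illegal
B mobility = 7
-- W to move --
(2,1): no bracket -> illegal
(2,2): flips 2 -> legal
(2,3): flips 2 -> legal
(2,4): flips 2 -> legal
(2,5): no bracket -> illegal
(3,1): no bracket -> illegal
(3,5): no bracket -> illegal
(4,1): no bracket -> illegal
(4,5): no bracket -> illegal
(5,2): no bracket -> illegal
(5,4): no bracket -> illegal
W mobility = 3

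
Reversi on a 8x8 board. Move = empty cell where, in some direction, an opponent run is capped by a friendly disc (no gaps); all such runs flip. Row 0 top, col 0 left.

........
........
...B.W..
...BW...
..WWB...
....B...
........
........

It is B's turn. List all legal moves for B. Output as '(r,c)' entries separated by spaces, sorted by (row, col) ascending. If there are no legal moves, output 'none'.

(1,4): no bracket -> illegal
(1,5): no bracket -> illegal
(1,6): no bracket -> illegal
(2,4): flips 1 -> legal
(2,6): no bracket -> illegal
(3,1): no bracket -> illegal
(3,2): flips 1 -> legal
(3,5): flips 1 -> legal
(3,6): no bracket -> illegal
(4,1): flips 2 -> legal
(4,5): flips 1 -> legal
(5,1): flips 1 -> legal
(5,2): no bracket -> illegal
(5,3): flips 1 -> legal

Answer: (2,4) (3,2) (3,5) (4,1) (4,5) (5,1) (5,3)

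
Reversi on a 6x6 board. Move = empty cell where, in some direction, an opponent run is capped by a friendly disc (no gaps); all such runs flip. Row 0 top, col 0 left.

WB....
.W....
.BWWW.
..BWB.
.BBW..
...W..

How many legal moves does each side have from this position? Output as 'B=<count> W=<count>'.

-- B to move --
(0,2): no bracket -> illegal
(1,0): no bracket -> illegal
(1,2): flips 2 -> legal
(1,3): no bracket -> illegal
(1,4): flips 2 -> legal
(1,5): flips 2 -> legal
(2,0): no bracket -> illegal
(2,5): flips 3 -> legal
(3,1): no bracket -> illegal
(3,5): no bracket -> illegal
(4,4): flips 1 -> legal
(5,2): flips 1 -> legal
(5,4): flips 1 -> legal
B mobility = 7
-- W to move --
(0,2): flips 1 -> legal
(1,0): flips 2 -> legal
(1,2): no bracket -> illegal
(2,0): flips 1 -> legal
(2,5): flips 1 -> legal
(3,0): no bracket -> illegal
(3,1): flips 3 -> legal
(3,5): flips 1 -> legal
(4,0): flips 2 -> legal
(4,4): flips 1 -> legal
(4,5): flips 1 -> legal
(5,0): flips 2 -> legal
(5,1): flips 1 -> legal
(5,2): flips 2 -> legal
W mobility = 12

Answer: B=7 W=12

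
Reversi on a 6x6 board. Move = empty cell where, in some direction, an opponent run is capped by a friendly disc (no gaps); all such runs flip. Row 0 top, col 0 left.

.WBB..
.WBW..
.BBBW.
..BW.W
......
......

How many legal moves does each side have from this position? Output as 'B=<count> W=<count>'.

Answer: B=9 W=4

Derivation:
-- B to move --
(0,0): flips 2 -> legal
(0,4): flips 1 -> legal
(1,0): flips 1 -> legal
(1,4): flips 1 -> legal
(1,5): no bracket -> illegal
(2,0): flips 1 -> legal
(2,5): flips 1 -> legal
(3,4): flips 1 -> legal
(4,2): no bracket -> illegal
(4,3): flips 1 -> legal
(4,4): flips 1 -> legal
(4,5): no bracket -> illegal
B mobility = 9
-- W to move --
(0,4): flips 2 -> legal
(1,0): no bracket -> illegal
(1,4): no bracket -> illegal
(2,0): flips 3 -> legal
(3,0): no bracket -> illegal
(3,1): flips 3 -> legal
(3,4): flips 2 -> legal
(4,1): no bracket -> illegal
(4,2): no bracket -> illegal
(4,3): no bracket -> illegal
W mobility = 4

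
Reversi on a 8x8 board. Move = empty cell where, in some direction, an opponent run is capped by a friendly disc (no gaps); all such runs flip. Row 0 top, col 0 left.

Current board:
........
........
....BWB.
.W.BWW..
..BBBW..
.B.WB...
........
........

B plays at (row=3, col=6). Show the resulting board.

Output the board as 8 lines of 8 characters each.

Answer: ........
........
....BWB.
.W.BBBB.
..BBBB..
.B.WB...
........
........

Derivation:
Place B at (3,6); scan 8 dirs for brackets.
Dir NW: opp run (2,5), next='.' -> no flip
Dir N: first cell 'B' (not opp) -> no flip
Dir NE: first cell '.' (not opp) -> no flip
Dir W: opp run (3,5) (3,4) capped by B -> flip
Dir E: first cell '.' (not opp) -> no flip
Dir SW: opp run (4,5) capped by B -> flip
Dir S: first cell '.' (not opp) -> no flip
Dir SE: first cell '.' (not opp) -> no flip
All flips: (3,4) (3,5) (4,5)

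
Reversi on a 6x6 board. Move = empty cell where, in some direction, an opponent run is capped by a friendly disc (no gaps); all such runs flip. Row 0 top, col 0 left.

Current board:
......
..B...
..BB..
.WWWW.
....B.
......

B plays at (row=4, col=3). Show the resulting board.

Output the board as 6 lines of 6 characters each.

Place B at (4,3); scan 8 dirs for brackets.
Dir NW: opp run (3,2), next='.' -> no flip
Dir N: opp run (3,3) capped by B -> flip
Dir NE: opp run (3,4), next='.' -> no flip
Dir W: first cell '.' (not opp) -> no flip
Dir E: first cell 'B' (not opp) -> no flip
Dir SW: first cell '.' (not opp) -> no flip
Dir S: first cell '.' (not opp) -> no flip
Dir SE: first cell '.' (not opp) -> no flip
All flips: (3,3)

Answer: ......
..B...
..BB..
.WWBW.
...BB.
......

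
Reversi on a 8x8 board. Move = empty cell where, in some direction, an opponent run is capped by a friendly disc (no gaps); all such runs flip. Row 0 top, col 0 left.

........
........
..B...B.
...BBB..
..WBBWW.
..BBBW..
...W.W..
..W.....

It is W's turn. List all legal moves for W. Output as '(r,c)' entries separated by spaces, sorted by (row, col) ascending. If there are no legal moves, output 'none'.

Answer: (1,1) (2,3) (2,4) (2,5) (3,2) (4,1) (5,1) (6,2) (6,4)

Derivation:
(1,1): flips 3 -> legal
(1,2): no bracket -> illegal
(1,3): no bracket -> illegal
(1,5): no bracket -> illegal
(1,6): no bracket -> illegal
(1,7): no bracket -> illegal
(2,1): no bracket -> illegal
(2,3): flips 4 -> legal
(2,4): flips 2 -> legal
(2,5): flips 1 -> legal
(2,7): no bracket -> illegal
(3,1): no bracket -> illegal
(3,2): flips 2 -> legal
(3,6): no bracket -> illegal
(3,7): no bracket -> illegal
(4,1): flips 1 -> legal
(5,1): flips 3 -> legal
(6,1): no bracket -> illegal
(6,2): flips 1 -> legal
(6,4): flips 1 -> legal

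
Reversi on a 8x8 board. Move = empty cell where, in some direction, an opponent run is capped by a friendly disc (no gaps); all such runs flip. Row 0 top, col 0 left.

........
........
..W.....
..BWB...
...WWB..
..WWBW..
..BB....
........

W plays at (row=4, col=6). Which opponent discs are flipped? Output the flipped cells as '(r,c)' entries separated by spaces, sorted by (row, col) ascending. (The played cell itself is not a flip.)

Dir NW: first cell '.' (not opp) -> no flip
Dir N: first cell '.' (not opp) -> no flip
Dir NE: first cell '.' (not opp) -> no flip
Dir W: opp run (4,5) capped by W -> flip
Dir E: first cell '.' (not opp) -> no flip
Dir SW: first cell 'W' (not opp) -> no flip
Dir S: first cell '.' (not opp) -> no flip
Dir SE: first cell '.' (not opp) -> no flip

Answer: (4,5)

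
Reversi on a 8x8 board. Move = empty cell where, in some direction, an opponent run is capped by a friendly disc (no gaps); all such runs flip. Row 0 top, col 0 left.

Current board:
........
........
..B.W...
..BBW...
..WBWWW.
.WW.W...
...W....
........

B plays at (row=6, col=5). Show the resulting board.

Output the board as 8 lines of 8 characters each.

Place B at (6,5); scan 8 dirs for brackets.
Dir NW: opp run (5,4) capped by B -> flip
Dir N: first cell '.' (not opp) -> no flip
Dir NE: first cell '.' (not opp) -> no flip
Dir W: first cell '.' (not opp) -> no flip
Dir E: first cell '.' (not opp) -> no flip
Dir SW: first cell '.' (not opp) -> no flip
Dir S: first cell '.' (not opp) -> no flip
Dir SE: first cell '.' (not opp) -> no flip
All flips: (5,4)

Answer: ........
........
..B.W...
..BBW...
..WBWWW.
.WW.B...
...W.B..
........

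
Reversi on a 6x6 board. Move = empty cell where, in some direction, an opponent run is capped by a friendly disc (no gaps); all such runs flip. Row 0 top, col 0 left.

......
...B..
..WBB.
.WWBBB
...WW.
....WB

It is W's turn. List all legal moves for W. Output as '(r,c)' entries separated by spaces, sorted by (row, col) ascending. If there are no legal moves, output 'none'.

Answer: (0,3) (0,4) (1,4) (2,5)

Derivation:
(0,2): no bracket -> illegal
(0,3): flips 3 -> legal
(0,4): flips 1 -> legal
(1,2): no bracket -> illegal
(1,4): flips 3 -> legal
(1,5): no bracket -> illegal
(2,5): flips 3 -> legal
(4,2): no bracket -> illegal
(4,5): no bracket -> illegal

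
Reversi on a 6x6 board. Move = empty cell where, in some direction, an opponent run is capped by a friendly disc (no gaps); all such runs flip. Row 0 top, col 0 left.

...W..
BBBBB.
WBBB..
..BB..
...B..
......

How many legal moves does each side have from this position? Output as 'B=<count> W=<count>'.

-- B to move --
(0,2): no bracket -> illegal
(0,4): no bracket -> illegal
(3,0): flips 1 -> legal
(3,1): no bracket -> illegal
B mobility = 1
-- W to move --
(0,0): flips 1 -> legal
(0,1): no bracket -> illegal
(0,2): flips 1 -> legal
(0,4): no bracket -> illegal
(0,5): no bracket -> illegal
(1,5): no bracket -> illegal
(2,4): flips 3 -> legal
(2,5): flips 1 -> legal
(3,0): flips 2 -> legal
(3,1): no bracket -> illegal
(3,4): no bracket -> illegal
(4,1): no bracket -> illegal
(4,2): no bracket -> illegal
(4,4): no bracket -> illegal
(5,2): no bracket -> illegal
(5,3): flips 4 -> legal
(5,4): no bracket -> illegal
W mobility = 6

Answer: B=1 W=6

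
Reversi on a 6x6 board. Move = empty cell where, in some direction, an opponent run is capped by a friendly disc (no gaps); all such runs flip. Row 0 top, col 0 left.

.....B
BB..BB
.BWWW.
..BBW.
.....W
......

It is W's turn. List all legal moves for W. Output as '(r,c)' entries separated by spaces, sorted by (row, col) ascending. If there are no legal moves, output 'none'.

Answer: (0,0) (0,4) (2,0) (3,1) (4,1) (4,2) (4,3) (4,4)

Derivation:
(0,0): flips 1 -> legal
(0,1): no bracket -> illegal
(0,2): no bracket -> illegal
(0,3): no bracket -> illegal
(0,4): flips 1 -> legal
(1,2): no bracket -> illegal
(1,3): no bracket -> illegal
(2,0): flips 1 -> legal
(2,5): no bracket -> illegal
(3,0): no bracket -> illegal
(3,1): flips 2 -> legal
(4,1): flips 1 -> legal
(4,2): flips 2 -> legal
(4,3): flips 1 -> legal
(4,4): flips 1 -> legal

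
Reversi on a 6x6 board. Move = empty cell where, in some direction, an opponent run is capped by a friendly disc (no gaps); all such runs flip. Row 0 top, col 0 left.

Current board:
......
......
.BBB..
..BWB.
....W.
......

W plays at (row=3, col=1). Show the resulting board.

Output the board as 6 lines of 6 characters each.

Answer: ......
......
.BBB..
.WWWB.
....W.
......

Derivation:
Place W at (3,1); scan 8 dirs for brackets.
Dir NW: first cell '.' (not opp) -> no flip
Dir N: opp run (2,1), next='.' -> no flip
Dir NE: opp run (2,2), next='.' -> no flip
Dir W: first cell '.' (not opp) -> no flip
Dir E: opp run (3,2) capped by W -> flip
Dir SW: first cell '.' (not opp) -> no flip
Dir S: first cell '.' (not opp) -> no flip
Dir SE: first cell '.' (not opp) -> no flip
All flips: (3,2)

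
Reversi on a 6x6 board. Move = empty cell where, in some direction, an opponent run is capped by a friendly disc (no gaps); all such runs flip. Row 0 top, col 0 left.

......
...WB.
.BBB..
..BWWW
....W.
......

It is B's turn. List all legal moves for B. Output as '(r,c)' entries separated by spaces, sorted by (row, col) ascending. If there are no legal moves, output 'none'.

(0,2): no bracket -> illegal
(0,3): flips 1 -> legal
(0,4): flips 1 -> legal
(1,2): flips 1 -> legal
(2,4): no bracket -> illegal
(2,5): no bracket -> illegal
(4,2): no bracket -> illegal
(4,3): flips 1 -> legal
(4,5): flips 1 -> legal
(5,3): no bracket -> illegal
(5,4): no bracket -> illegal
(5,5): flips 2 -> legal

Answer: (0,3) (0,4) (1,2) (4,3) (4,5) (5,5)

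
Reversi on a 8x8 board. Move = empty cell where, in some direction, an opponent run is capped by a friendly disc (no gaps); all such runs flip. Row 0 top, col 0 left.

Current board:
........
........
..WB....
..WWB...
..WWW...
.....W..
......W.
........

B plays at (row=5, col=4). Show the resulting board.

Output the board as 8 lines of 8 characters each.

Place B at (5,4); scan 8 dirs for brackets.
Dir NW: opp run (4,3) (3,2), next='.' -> no flip
Dir N: opp run (4,4) capped by B -> flip
Dir NE: first cell '.' (not opp) -> no flip
Dir W: first cell '.' (not opp) -> no flip
Dir E: opp run (5,5), next='.' -> no flip
Dir SW: first cell '.' (not opp) -> no flip
Dir S: first cell '.' (not opp) -> no flip
Dir SE: first cell '.' (not opp) -> no flip
All flips: (4,4)

Answer: ........
........
..WB....
..WWB...
..WWB...
....BW..
......W.
........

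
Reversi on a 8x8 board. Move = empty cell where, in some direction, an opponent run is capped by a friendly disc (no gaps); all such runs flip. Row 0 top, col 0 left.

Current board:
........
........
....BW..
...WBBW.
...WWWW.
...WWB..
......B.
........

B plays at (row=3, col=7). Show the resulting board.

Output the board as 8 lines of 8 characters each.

Place B at (3,7); scan 8 dirs for brackets.
Dir NW: first cell '.' (not opp) -> no flip
Dir N: first cell '.' (not opp) -> no flip
Dir NE: edge -> no flip
Dir W: opp run (3,6) capped by B -> flip
Dir E: edge -> no flip
Dir SW: opp run (4,6) capped by B -> flip
Dir S: first cell '.' (not opp) -> no flip
Dir SE: edge -> no flip
All flips: (3,6) (4,6)

Answer: ........
........
....BW..
...WBBBB
...WWWB.
...WWB..
......B.
........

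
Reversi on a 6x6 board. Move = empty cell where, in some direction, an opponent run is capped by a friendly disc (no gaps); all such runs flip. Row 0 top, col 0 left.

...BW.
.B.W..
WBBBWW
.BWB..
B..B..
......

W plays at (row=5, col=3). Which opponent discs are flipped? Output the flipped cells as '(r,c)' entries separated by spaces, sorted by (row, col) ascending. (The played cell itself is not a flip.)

Answer: (2,3) (3,3) (4,3)

Derivation:
Dir NW: first cell '.' (not opp) -> no flip
Dir N: opp run (4,3) (3,3) (2,3) capped by W -> flip
Dir NE: first cell '.' (not opp) -> no flip
Dir W: first cell '.' (not opp) -> no flip
Dir E: first cell '.' (not opp) -> no flip
Dir SW: edge -> no flip
Dir S: edge -> no flip
Dir SE: edge -> no flip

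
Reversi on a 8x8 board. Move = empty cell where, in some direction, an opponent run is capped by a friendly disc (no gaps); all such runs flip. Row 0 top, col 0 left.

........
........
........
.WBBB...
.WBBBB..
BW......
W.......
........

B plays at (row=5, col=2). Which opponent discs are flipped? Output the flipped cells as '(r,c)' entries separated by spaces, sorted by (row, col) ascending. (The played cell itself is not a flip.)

Dir NW: opp run (4,1), next='.' -> no flip
Dir N: first cell 'B' (not opp) -> no flip
Dir NE: first cell 'B' (not opp) -> no flip
Dir W: opp run (5,1) capped by B -> flip
Dir E: first cell '.' (not opp) -> no flip
Dir SW: first cell '.' (not opp) -> no flip
Dir S: first cell '.' (not opp) -> no flip
Dir SE: first cell '.' (not opp) -> no flip

Answer: (5,1)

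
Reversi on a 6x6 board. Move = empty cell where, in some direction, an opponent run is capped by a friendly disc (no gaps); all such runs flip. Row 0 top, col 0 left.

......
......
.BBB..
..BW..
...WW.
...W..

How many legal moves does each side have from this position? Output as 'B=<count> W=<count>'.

-- B to move --
(2,4): no bracket -> illegal
(3,4): flips 1 -> legal
(3,5): no bracket -> illegal
(4,2): no bracket -> illegal
(4,5): no bracket -> illegal
(5,2): no bracket -> illegal
(5,4): flips 1 -> legal
(5,5): flips 2 -> legal
B mobility = 3
-- W to move --
(1,0): flips 2 -> legal
(1,1): flips 1 -> legal
(1,2): no bracket -> illegal
(1,3): flips 1 -> legal
(1,4): no bracket -> illegal
(2,0): no bracket -> illegal
(2,4): no bracket -> illegal
(3,0): no bracket -> illegal
(3,1): flips 1 -> legal
(3,4): no bracket -> illegal
(4,1): no bracket -> illegal
(4,2): no bracket -> illegal
W mobility = 4

Answer: B=3 W=4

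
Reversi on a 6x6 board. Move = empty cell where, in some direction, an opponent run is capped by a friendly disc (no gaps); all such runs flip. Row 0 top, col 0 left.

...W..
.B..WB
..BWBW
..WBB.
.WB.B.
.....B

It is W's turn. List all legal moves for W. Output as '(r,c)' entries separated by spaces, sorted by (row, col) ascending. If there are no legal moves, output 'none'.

Answer: (0,5) (1,2) (2,1) (3,5) (4,3) (4,5) (5,2) (5,4)

Derivation:
(0,0): no bracket -> illegal
(0,1): no bracket -> illegal
(0,2): no bracket -> illegal
(0,4): no bracket -> illegal
(0,5): flips 1 -> legal
(1,0): no bracket -> illegal
(1,2): flips 1 -> legal
(1,3): no bracket -> illegal
(2,0): no bracket -> illegal
(2,1): flips 1 -> legal
(3,1): no bracket -> illegal
(3,5): flips 2 -> legal
(4,3): flips 3 -> legal
(4,5): flips 1 -> legal
(5,1): no bracket -> illegal
(5,2): flips 1 -> legal
(5,3): no bracket -> illegal
(5,4): flips 3 -> legal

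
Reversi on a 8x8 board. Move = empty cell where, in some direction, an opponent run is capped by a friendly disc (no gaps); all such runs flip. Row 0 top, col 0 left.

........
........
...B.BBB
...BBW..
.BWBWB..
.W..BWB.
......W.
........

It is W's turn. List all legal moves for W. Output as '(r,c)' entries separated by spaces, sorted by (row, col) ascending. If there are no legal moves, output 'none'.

Answer: (1,5) (1,7) (2,2) (2,4) (3,1) (3,2) (4,0) (4,6) (5,3) (5,7) (6,4)

Derivation:
(1,2): no bracket -> illegal
(1,3): no bracket -> illegal
(1,4): no bracket -> illegal
(1,5): flips 1 -> legal
(1,6): no bracket -> illegal
(1,7): flips 1 -> legal
(2,2): flips 1 -> legal
(2,4): flips 2 -> legal
(3,0): no bracket -> illegal
(3,1): flips 1 -> legal
(3,2): flips 2 -> legal
(3,6): no bracket -> illegal
(3,7): no bracket -> illegal
(4,0): flips 1 -> legal
(4,6): flips 2 -> legal
(4,7): no bracket -> illegal
(5,0): no bracket -> illegal
(5,2): no bracket -> illegal
(5,3): flips 1 -> legal
(5,7): flips 1 -> legal
(6,3): no bracket -> illegal
(6,4): flips 1 -> legal
(6,5): no bracket -> illegal
(6,7): no bracket -> illegal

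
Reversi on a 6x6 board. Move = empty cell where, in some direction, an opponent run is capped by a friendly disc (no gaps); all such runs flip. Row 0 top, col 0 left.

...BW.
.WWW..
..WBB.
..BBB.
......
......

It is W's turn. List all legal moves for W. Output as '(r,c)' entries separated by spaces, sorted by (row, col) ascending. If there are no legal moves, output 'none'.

(0,2): flips 1 -> legal
(1,4): no bracket -> illegal
(1,5): no bracket -> illegal
(2,1): no bracket -> illegal
(2,5): flips 2 -> legal
(3,1): no bracket -> illegal
(3,5): flips 1 -> legal
(4,1): no bracket -> illegal
(4,2): flips 1 -> legal
(4,3): flips 2 -> legal
(4,4): flips 1 -> legal
(4,5): flips 2 -> legal

Answer: (0,2) (2,5) (3,5) (4,2) (4,3) (4,4) (4,5)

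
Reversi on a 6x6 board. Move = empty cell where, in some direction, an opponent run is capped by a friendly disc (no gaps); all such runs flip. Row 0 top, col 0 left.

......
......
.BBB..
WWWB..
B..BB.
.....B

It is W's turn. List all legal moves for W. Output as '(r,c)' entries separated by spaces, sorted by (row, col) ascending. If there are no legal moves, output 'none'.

(1,0): flips 1 -> legal
(1,1): flips 1 -> legal
(1,2): flips 2 -> legal
(1,3): flips 1 -> legal
(1,4): flips 1 -> legal
(2,0): no bracket -> illegal
(2,4): no bracket -> illegal
(3,4): flips 1 -> legal
(3,5): no bracket -> illegal
(4,1): no bracket -> illegal
(4,2): no bracket -> illegal
(4,5): no bracket -> illegal
(5,0): flips 1 -> legal
(5,1): no bracket -> illegal
(5,2): no bracket -> illegal
(5,3): no bracket -> illegal
(5,4): flips 1 -> legal

Answer: (1,0) (1,1) (1,2) (1,3) (1,4) (3,4) (5,0) (5,4)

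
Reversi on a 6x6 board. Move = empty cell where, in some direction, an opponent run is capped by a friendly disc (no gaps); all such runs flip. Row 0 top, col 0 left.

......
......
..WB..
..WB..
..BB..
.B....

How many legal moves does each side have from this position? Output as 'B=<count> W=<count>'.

-- B to move --
(1,1): flips 1 -> legal
(1,2): flips 2 -> legal
(1,3): no bracket -> illegal
(2,1): flips 2 -> legal
(3,1): flips 1 -> legal
(4,1): flips 1 -> legal
B mobility = 5
-- W to move --
(1,2): no bracket -> illegal
(1,3): no bracket -> illegal
(1,4): flips 1 -> legal
(2,4): flips 1 -> legal
(3,1): no bracket -> illegal
(3,4): flips 1 -> legal
(4,0): no bracket -> illegal
(4,1): no bracket -> illegal
(4,4): flips 1 -> legal
(5,0): no bracket -> illegal
(5,2): flips 1 -> legal
(5,3): no bracket -> illegal
(5,4): flips 1 -> legal
W mobility = 6

Answer: B=5 W=6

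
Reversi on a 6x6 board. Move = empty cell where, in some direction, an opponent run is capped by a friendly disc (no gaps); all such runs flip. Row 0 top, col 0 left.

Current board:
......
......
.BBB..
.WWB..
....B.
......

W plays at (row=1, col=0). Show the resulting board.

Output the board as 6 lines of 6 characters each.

Place W at (1,0); scan 8 dirs for brackets.
Dir NW: edge -> no flip
Dir N: first cell '.' (not opp) -> no flip
Dir NE: first cell '.' (not opp) -> no flip
Dir W: edge -> no flip
Dir E: first cell '.' (not opp) -> no flip
Dir SW: edge -> no flip
Dir S: first cell '.' (not opp) -> no flip
Dir SE: opp run (2,1) capped by W -> flip
All flips: (2,1)

Answer: ......
W.....
.WBB..
.WWB..
....B.
......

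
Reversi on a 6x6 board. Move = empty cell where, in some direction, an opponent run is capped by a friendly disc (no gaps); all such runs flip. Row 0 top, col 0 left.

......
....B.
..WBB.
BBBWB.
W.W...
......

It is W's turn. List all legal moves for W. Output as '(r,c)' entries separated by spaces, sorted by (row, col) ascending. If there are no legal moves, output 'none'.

(0,3): no bracket -> illegal
(0,4): no bracket -> illegal
(0,5): no bracket -> illegal
(1,2): no bracket -> illegal
(1,3): flips 1 -> legal
(1,5): flips 1 -> legal
(2,0): flips 2 -> legal
(2,1): no bracket -> illegal
(2,5): flips 2 -> legal
(3,5): flips 1 -> legal
(4,1): no bracket -> illegal
(4,3): no bracket -> illegal
(4,4): no bracket -> illegal
(4,5): no bracket -> illegal

Answer: (1,3) (1,5) (2,0) (2,5) (3,5)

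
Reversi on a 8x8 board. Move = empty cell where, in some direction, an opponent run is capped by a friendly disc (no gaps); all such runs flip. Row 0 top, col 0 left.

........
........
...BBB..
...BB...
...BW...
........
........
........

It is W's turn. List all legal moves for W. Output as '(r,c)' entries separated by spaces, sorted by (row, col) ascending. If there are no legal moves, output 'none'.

(1,2): no bracket -> illegal
(1,3): no bracket -> illegal
(1,4): flips 2 -> legal
(1,5): no bracket -> illegal
(1,6): no bracket -> illegal
(2,2): flips 1 -> legal
(2,6): no bracket -> illegal
(3,2): no bracket -> illegal
(3,5): no bracket -> illegal
(3,6): no bracket -> illegal
(4,2): flips 1 -> legal
(4,5): no bracket -> illegal
(5,2): no bracket -> illegal
(5,3): no bracket -> illegal
(5,4): no bracket -> illegal

Answer: (1,4) (2,2) (4,2)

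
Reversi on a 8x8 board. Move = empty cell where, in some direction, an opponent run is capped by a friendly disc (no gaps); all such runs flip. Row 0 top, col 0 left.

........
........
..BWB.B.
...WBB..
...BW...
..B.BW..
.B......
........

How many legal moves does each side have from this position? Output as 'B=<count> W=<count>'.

Answer: B=8 W=11

Derivation:
-- B to move --
(1,2): flips 1 -> legal
(1,3): flips 2 -> legal
(1,4): no bracket -> illegal
(3,2): flips 1 -> legal
(4,2): flips 1 -> legal
(4,5): flips 1 -> legal
(4,6): no bracket -> illegal
(5,3): flips 1 -> legal
(5,6): flips 1 -> legal
(6,4): no bracket -> illegal
(6,5): no bracket -> illegal
(6,6): flips 3 -> legal
B mobility = 8
-- W to move --
(1,1): flips 1 -> legal
(1,2): no bracket -> illegal
(1,3): no bracket -> illegal
(1,4): flips 2 -> legal
(1,5): flips 1 -> legal
(1,6): no bracket -> illegal
(1,7): flips 2 -> legal
(2,1): flips 1 -> legal
(2,5): flips 1 -> legal
(2,7): no bracket -> illegal
(3,1): no bracket -> illegal
(3,2): no bracket -> illegal
(3,6): flips 2 -> legal
(3,7): no bracket -> illegal
(4,1): no bracket -> illegal
(4,2): flips 1 -> legal
(4,5): flips 1 -> legal
(4,6): no bracket -> illegal
(5,0): no bracket -> illegal
(5,1): no bracket -> illegal
(5,3): flips 2 -> legal
(6,0): no bracket -> illegal
(6,2): no bracket -> illegal
(6,3): no bracket -> illegal
(6,4): flips 1 -> legal
(6,5): no bracket -> illegal
(7,0): no bracket -> illegal
(7,1): no bracket -> illegal
(7,2): no bracket -> illegal
W mobility = 11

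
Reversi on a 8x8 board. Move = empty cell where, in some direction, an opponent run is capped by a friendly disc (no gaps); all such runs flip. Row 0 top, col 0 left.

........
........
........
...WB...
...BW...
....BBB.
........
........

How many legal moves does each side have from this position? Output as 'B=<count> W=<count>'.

-- B to move --
(2,2): flips 2 -> legal
(2,3): flips 1 -> legal
(2,4): no bracket -> illegal
(3,2): flips 1 -> legal
(3,5): no bracket -> illegal
(4,2): no bracket -> illegal
(4,5): flips 1 -> legal
(5,3): no bracket -> illegal
B mobility = 4
-- W to move --
(2,3): no bracket -> illegal
(2,4): flips 1 -> legal
(2,5): no bracket -> illegal
(3,2): no bracket -> illegal
(3,5): flips 1 -> legal
(4,2): flips 1 -> legal
(4,5): no bracket -> illegal
(4,6): no bracket -> illegal
(4,7): no bracket -> illegal
(5,2): no bracket -> illegal
(5,3): flips 1 -> legal
(5,7): no bracket -> illegal
(6,3): no bracket -> illegal
(6,4): flips 1 -> legal
(6,5): no bracket -> illegal
(6,6): flips 1 -> legal
(6,7): no bracket -> illegal
W mobility = 6

Answer: B=4 W=6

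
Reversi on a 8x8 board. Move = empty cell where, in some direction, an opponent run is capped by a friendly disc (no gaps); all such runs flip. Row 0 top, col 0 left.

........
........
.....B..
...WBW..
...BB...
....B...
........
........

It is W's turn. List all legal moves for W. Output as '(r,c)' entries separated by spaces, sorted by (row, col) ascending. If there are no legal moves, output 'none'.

Answer: (1,5) (5,3) (5,5)

Derivation:
(1,4): no bracket -> illegal
(1,5): flips 1 -> legal
(1,6): no bracket -> illegal
(2,3): no bracket -> illegal
(2,4): no bracket -> illegal
(2,6): no bracket -> illegal
(3,2): no bracket -> illegal
(3,6): no bracket -> illegal
(4,2): no bracket -> illegal
(4,5): no bracket -> illegal
(5,2): no bracket -> illegal
(5,3): flips 2 -> legal
(5,5): flips 1 -> legal
(6,3): no bracket -> illegal
(6,4): no bracket -> illegal
(6,5): no bracket -> illegal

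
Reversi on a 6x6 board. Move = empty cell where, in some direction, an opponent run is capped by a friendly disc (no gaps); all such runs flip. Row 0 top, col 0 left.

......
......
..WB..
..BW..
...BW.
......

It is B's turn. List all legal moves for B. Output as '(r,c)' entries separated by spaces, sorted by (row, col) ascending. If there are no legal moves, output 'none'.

(1,1): no bracket -> illegal
(1,2): flips 1 -> legal
(1,3): no bracket -> illegal
(2,1): flips 1 -> legal
(2,4): no bracket -> illegal
(3,1): no bracket -> illegal
(3,4): flips 1 -> legal
(3,5): no bracket -> illegal
(4,2): no bracket -> illegal
(4,5): flips 1 -> legal
(5,3): no bracket -> illegal
(5,4): no bracket -> illegal
(5,5): no bracket -> illegal

Answer: (1,2) (2,1) (3,4) (4,5)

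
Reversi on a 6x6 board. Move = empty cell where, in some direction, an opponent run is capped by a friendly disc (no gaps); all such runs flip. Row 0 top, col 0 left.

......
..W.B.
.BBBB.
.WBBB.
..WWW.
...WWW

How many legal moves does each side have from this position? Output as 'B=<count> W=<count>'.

Answer: B=8 W=9

Derivation:
-- B to move --
(0,1): flips 1 -> legal
(0,2): flips 1 -> legal
(0,3): flips 1 -> legal
(1,1): no bracket -> illegal
(1,3): no bracket -> illegal
(2,0): no bracket -> illegal
(3,0): flips 1 -> legal
(3,5): no bracket -> illegal
(4,0): flips 1 -> legal
(4,1): flips 1 -> legal
(4,5): no bracket -> illegal
(5,1): flips 1 -> legal
(5,2): flips 2 -> legal
B mobility = 8
-- W to move --
(0,3): no bracket -> illegal
(0,4): flips 3 -> legal
(0,5): no bracket -> illegal
(1,0): flips 2 -> legal
(1,1): flips 3 -> legal
(1,3): flips 3 -> legal
(1,5): flips 2 -> legal
(2,0): no bracket -> illegal
(2,5): flips 1 -> legal
(3,0): flips 1 -> legal
(3,5): flips 3 -> legal
(4,1): no bracket -> illegal
(4,5): flips 2 -> legal
W mobility = 9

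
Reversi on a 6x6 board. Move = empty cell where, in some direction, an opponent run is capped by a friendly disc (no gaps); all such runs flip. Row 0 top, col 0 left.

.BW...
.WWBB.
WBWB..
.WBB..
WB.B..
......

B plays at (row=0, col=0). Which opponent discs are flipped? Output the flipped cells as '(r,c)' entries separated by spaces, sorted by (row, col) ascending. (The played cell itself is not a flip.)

Answer: (1,1) (2,2)

Derivation:
Dir NW: edge -> no flip
Dir N: edge -> no flip
Dir NE: edge -> no flip
Dir W: edge -> no flip
Dir E: first cell 'B' (not opp) -> no flip
Dir SW: edge -> no flip
Dir S: first cell '.' (not opp) -> no flip
Dir SE: opp run (1,1) (2,2) capped by B -> flip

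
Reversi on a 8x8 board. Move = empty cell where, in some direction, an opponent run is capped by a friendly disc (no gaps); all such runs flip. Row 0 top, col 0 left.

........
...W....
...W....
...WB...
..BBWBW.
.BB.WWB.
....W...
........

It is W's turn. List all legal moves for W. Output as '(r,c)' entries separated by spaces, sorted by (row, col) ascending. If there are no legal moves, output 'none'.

Answer: (2,4) (3,2) (3,5) (3,6) (4,1) (5,3) (5,7) (6,0) (6,6) (6,7)

Derivation:
(2,4): flips 1 -> legal
(2,5): no bracket -> illegal
(3,1): no bracket -> illegal
(3,2): flips 1 -> legal
(3,5): flips 2 -> legal
(3,6): flips 1 -> legal
(4,0): no bracket -> illegal
(4,1): flips 2 -> legal
(4,7): no bracket -> illegal
(5,0): no bracket -> illegal
(5,3): flips 1 -> legal
(5,7): flips 1 -> legal
(6,0): flips 2 -> legal
(6,1): no bracket -> illegal
(6,2): no bracket -> illegal
(6,3): no bracket -> illegal
(6,5): no bracket -> illegal
(6,6): flips 1 -> legal
(6,7): flips 3 -> legal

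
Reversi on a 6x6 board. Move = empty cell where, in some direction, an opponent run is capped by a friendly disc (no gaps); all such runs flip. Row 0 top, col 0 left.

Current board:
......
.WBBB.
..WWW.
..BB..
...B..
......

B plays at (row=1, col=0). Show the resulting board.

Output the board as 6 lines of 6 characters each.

Place B at (1,0); scan 8 dirs for brackets.
Dir NW: edge -> no flip
Dir N: first cell '.' (not opp) -> no flip
Dir NE: first cell '.' (not opp) -> no flip
Dir W: edge -> no flip
Dir E: opp run (1,1) capped by B -> flip
Dir SW: edge -> no flip
Dir S: first cell '.' (not opp) -> no flip
Dir SE: first cell '.' (not opp) -> no flip
All flips: (1,1)

Answer: ......
BBBBB.
..WWW.
..BB..
...B..
......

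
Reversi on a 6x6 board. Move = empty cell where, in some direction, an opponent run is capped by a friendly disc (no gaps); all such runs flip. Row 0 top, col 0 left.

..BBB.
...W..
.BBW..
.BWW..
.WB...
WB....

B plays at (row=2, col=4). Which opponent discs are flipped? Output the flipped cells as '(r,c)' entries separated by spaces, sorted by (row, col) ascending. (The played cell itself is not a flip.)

Answer: (1,3) (2,3) (3,3)

Derivation:
Dir NW: opp run (1,3) capped by B -> flip
Dir N: first cell '.' (not opp) -> no flip
Dir NE: first cell '.' (not opp) -> no flip
Dir W: opp run (2,3) capped by B -> flip
Dir E: first cell '.' (not opp) -> no flip
Dir SW: opp run (3,3) capped by B -> flip
Dir S: first cell '.' (not opp) -> no flip
Dir SE: first cell '.' (not opp) -> no flip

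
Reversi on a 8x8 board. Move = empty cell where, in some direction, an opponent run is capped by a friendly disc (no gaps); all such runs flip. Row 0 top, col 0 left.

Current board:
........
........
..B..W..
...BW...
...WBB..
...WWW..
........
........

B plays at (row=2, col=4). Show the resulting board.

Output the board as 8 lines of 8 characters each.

Answer: ........
........
..B.BW..
...BB...
...WBB..
...WWW..
........
........

Derivation:
Place B at (2,4); scan 8 dirs for brackets.
Dir NW: first cell '.' (not opp) -> no flip
Dir N: first cell '.' (not opp) -> no flip
Dir NE: first cell '.' (not opp) -> no flip
Dir W: first cell '.' (not opp) -> no flip
Dir E: opp run (2,5), next='.' -> no flip
Dir SW: first cell 'B' (not opp) -> no flip
Dir S: opp run (3,4) capped by B -> flip
Dir SE: first cell '.' (not opp) -> no flip
All flips: (3,4)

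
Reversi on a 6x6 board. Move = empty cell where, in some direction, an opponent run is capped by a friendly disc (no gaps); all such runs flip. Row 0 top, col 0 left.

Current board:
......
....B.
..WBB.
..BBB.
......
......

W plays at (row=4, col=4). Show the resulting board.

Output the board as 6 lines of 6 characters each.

Place W at (4,4); scan 8 dirs for brackets.
Dir NW: opp run (3,3) capped by W -> flip
Dir N: opp run (3,4) (2,4) (1,4), next='.' -> no flip
Dir NE: first cell '.' (not opp) -> no flip
Dir W: first cell '.' (not opp) -> no flip
Dir E: first cell '.' (not opp) -> no flip
Dir SW: first cell '.' (not opp) -> no flip
Dir S: first cell '.' (not opp) -> no flip
Dir SE: first cell '.' (not opp) -> no flip
All flips: (3,3)

Answer: ......
....B.
..WBB.
..BWB.
....W.
......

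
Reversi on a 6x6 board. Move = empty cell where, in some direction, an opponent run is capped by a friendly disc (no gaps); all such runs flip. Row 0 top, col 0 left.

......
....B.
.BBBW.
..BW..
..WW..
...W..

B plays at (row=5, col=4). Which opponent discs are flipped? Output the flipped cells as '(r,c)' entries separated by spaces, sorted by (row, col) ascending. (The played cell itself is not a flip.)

Dir NW: opp run (4,3) capped by B -> flip
Dir N: first cell '.' (not opp) -> no flip
Dir NE: first cell '.' (not opp) -> no flip
Dir W: opp run (5,3), next='.' -> no flip
Dir E: first cell '.' (not opp) -> no flip
Dir SW: edge -> no flip
Dir S: edge -> no flip
Dir SE: edge -> no flip

Answer: (4,3)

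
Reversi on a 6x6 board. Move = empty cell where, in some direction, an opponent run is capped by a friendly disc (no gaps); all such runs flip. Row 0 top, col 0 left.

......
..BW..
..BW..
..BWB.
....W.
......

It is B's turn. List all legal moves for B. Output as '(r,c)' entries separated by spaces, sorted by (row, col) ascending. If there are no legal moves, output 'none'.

(0,2): no bracket -> illegal
(0,3): no bracket -> illegal
(0,4): flips 1 -> legal
(1,4): flips 2 -> legal
(2,4): flips 1 -> legal
(3,5): no bracket -> illegal
(4,2): no bracket -> illegal
(4,3): no bracket -> illegal
(4,5): no bracket -> illegal
(5,3): no bracket -> illegal
(5,4): flips 1 -> legal
(5,5): flips 2 -> legal

Answer: (0,4) (1,4) (2,4) (5,4) (5,5)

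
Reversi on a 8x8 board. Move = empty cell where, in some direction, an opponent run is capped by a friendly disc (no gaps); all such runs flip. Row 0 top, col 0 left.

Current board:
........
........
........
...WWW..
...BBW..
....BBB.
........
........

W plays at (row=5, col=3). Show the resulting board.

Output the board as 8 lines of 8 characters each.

Answer: ........
........
........
...WWW..
...WWW..
...WBBB.
........
........

Derivation:
Place W at (5,3); scan 8 dirs for brackets.
Dir NW: first cell '.' (not opp) -> no flip
Dir N: opp run (4,3) capped by W -> flip
Dir NE: opp run (4,4) capped by W -> flip
Dir W: first cell '.' (not opp) -> no flip
Dir E: opp run (5,4) (5,5) (5,6), next='.' -> no flip
Dir SW: first cell '.' (not opp) -> no flip
Dir S: first cell '.' (not opp) -> no flip
Dir SE: first cell '.' (not opp) -> no flip
All flips: (4,3) (4,4)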